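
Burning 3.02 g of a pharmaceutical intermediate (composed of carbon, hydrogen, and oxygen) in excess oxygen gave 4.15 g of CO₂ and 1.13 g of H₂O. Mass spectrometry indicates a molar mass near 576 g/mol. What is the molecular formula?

mol C = 4.15 g CO₂ ÷ 44.009 g/mol = 0.09430 mol
mol H = 2 × 1.13 g H₂O ÷ 18.015 g/mol = 0.1255 mol
mass O = 3.02 − (1.133 + 0.1265) = 1.761 g → mol O = 1.761 ÷ 15.999 = 0.1101 mol
Divide by the smallest (0.09430 mol): C 1.000, H 1.330, O 1.167
Multiplying each by 6 gives whole numbers: C 6.00, H 7.98, O 7.00
Empirical formula: C6H8O7
Empirical-formula mass = 192.12 g/mol; 576 ÷ 192.12 ≈ 3, so the molecular formula is C18H24O21.

C18H24O21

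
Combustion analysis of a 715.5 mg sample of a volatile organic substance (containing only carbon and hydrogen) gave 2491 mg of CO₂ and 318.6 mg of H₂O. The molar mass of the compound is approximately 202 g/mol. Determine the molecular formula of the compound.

mol C = 2.491 g CO₂ ÷ 44.009 g/mol = 0.056602 mol
mol H = 2 × 0.3186 g H₂O ÷ 18.015 g/mol = 0.035371 mol
Divide by the smallest (0.035371 mol): C 1.600, H 1.000
Multiplying each by 5 gives whole numbers: C 8.00, H 5.00
Empirical formula: C8H5
Empirical-formula mass = 101.13 g/mol; 202 ÷ 101.13 ≈ 2, so the molecular formula is C16H10.

C16H10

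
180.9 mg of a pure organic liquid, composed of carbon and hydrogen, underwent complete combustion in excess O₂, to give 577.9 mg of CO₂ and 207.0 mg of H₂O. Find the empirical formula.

C4H7

mol C = 0.5779 g CO₂ ÷ 44.009 g/mol = 0.013131 mol
mol H = 2 × 0.2070 g H₂O ÷ 18.015 g/mol = 0.022981 mol
Divide by the smallest (0.013131 mol): C 1.000, H 1.750
Multiplying each by 4 gives whole numbers: C 4.00, H 7.00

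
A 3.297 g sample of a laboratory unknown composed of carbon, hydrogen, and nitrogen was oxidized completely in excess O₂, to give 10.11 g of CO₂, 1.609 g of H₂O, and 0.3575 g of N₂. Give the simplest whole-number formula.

C9H7N

mol C = 10.11 g CO₂ ÷ 44.009 g/mol = 0.22973 mol
mol H = 2 × 1.609 g H₂O ÷ 18.015 g/mol = 0.17863 mol
mol N = 2 × 0.3575 g N₂ ÷ 28.014 g/mol = 0.025523 mol
Divide by the smallest (0.025523 mol): C 9.001, H 6.999, N 1.000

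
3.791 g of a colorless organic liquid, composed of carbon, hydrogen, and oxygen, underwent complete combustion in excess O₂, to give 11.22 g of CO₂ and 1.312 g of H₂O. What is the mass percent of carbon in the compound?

80.77%

mol C = 11.22 g CO₂ ÷ 44.009 g/mol = 0.25495 mol
mol H = 2 × 1.312 g H₂O ÷ 18.015 g/mol = 0.14566 mol
mass O = 3.791 − (3.0622 + 0.14682) = 0.58200 g → mol O = 0.58200 ÷ 15.999 = 0.036377 mol
mass % C = 3.0622 g ÷ 3.791 g × 100%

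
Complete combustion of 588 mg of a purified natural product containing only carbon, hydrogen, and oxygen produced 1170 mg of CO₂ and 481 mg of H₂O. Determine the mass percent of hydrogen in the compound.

9.2%

mol C = 1.17 g CO₂ ÷ 44.009 g/mol = 0.02659 mol
mol H = 2 × 0.481 g H₂O ÷ 18.015 g/mol = 0.05340 mol
mass O = 0.588 − (0.3193 + 0.05383) = 0.2149 g → mol O = 0.2149 ÷ 15.999 = 0.01343 mol
mass % H = 0.05383 g ÷ 0.588 g × 100%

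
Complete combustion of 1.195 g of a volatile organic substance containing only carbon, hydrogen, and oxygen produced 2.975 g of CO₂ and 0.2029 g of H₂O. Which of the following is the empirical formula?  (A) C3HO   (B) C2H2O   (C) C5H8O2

(A) C3HO

mol C = 2.975 g CO₂ ÷ 44.009 g/mol = 0.067600 mol
mol H = 2 × 0.2029 g H₂O ÷ 18.015 g/mol = 0.022526 mol
mass O = 1.195 − (0.81194 + 0.022706) = 0.36035 g → mol O = 0.36035 ÷ 15.999 = 0.022523 mol
Divide by the smallest (0.022523 mol): C 3.001, H 1.000, O 1.000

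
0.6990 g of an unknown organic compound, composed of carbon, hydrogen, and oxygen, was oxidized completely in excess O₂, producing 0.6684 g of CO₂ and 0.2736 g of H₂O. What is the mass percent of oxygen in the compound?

mol C = 0.6684 g CO₂ ÷ 44.009 g/mol = 0.015188 mol
mol H = 2 × 0.2736 g H₂O ÷ 18.015 g/mol = 0.030375 mol
mass O = 0.6990 − (0.18242 + 0.030618) = 0.48596 g → mol O = 0.48596 ÷ 15.999 = 0.030374 mol
mass % O = 0.48596 g ÷ 0.6990 g × 100%

69.52%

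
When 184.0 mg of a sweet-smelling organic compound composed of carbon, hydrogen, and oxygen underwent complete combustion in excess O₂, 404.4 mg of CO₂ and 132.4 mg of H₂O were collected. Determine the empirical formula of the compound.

mol C = 0.4044 g CO₂ ÷ 44.009 g/mol = 0.0091890 mol
mol H = 2 × 0.1324 g H₂O ÷ 18.015 g/mol = 0.014699 mol
mass O = 0.1840 − (0.11037 + 0.014816) = 0.058814 g → mol O = 0.058814 ÷ 15.999 = 0.0036761 mol
Divide by the smallest (0.0036761 mol): C 2.500, H 3.998, O 1.000
Multiplying each by 2 gives whole numbers: C 5.00, H 8.00, O 2.00

C5H8O2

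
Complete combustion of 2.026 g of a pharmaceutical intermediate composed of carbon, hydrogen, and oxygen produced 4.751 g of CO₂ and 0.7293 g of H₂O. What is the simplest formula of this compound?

C8H6O3

mol C = 4.751 g CO₂ ÷ 44.009 g/mol = 0.10796 mol
mol H = 2 × 0.7293 g H₂O ÷ 18.015 g/mol = 0.080966 mol
mass O = 2.026 − (1.2966 + 0.081614) = 0.64774 g → mol O = 0.64774 ÷ 15.999 = 0.040486 mol
Divide by the smallest (0.040486 mol): C 2.666, H 2.000, O 1.000
Multiplying each by 3 gives whole numbers: C 8.00, H 6.00, O 3.00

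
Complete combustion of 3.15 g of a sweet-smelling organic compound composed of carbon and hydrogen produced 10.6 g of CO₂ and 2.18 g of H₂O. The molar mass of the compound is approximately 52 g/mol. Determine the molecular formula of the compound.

C4H4

mol C = 10.6 g CO₂ ÷ 44.009 g/mol = 0.2409 mol
mol H = 2 × 2.18 g H₂O ÷ 18.015 g/mol = 0.2420 mol
Divide by the smallest (0.2409 mol): C 1.000, H 1.005
Empirical formula: CH
Empirical-formula mass = 13.02 g/mol; 52 ÷ 13.02 ≈ 4, so the molecular formula is C4H4.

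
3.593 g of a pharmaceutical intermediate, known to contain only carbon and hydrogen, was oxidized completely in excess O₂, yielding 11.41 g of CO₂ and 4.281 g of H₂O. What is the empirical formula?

mol C = 11.41 g CO₂ ÷ 44.009 g/mol = 0.25927 mol
mol H = 2 × 4.281 g H₂O ÷ 18.015 g/mol = 0.47527 mol
Divide by the smallest (0.25927 mol): C 1.000, H 1.833
Multiplying each by 6 gives whole numbers: C 6.00, H 11.00

C6H11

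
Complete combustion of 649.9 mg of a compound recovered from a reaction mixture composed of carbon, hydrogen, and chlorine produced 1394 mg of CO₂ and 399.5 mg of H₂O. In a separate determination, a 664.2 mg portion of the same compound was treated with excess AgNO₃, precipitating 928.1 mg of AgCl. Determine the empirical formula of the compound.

mol C = 1.394 g CO₂ ÷ 44.009 g/mol = 0.031675 mol
mol H = 2 × 0.3995 g H₂O ÷ 18.015 g/mol = 0.044352 mol
From the AgCl data: mol Cl per gram of compound = (0.9281 ÷ 143.318) ÷ 0.6642 = 0.0097498 mol/g, so in the 0.6499 g combustion sample mol Cl = 0.0063364 mol
Divide by the smallest (0.0063364 mol): C 4.999, H 7.000, Cl 1.000

C5H7Cl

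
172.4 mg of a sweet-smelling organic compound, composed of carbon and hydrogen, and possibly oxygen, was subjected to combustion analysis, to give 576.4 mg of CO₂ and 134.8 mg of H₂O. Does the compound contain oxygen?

no

mol C = 0.5764 g CO₂ ÷ 44.009 g/mol = 0.013097 mol
mol H = 2 × 0.1348 g H₂O ÷ 18.015 g/mol = 0.014965 mol
C and H together account for 0.17240 g — essentially the entire 0.1724 g sample — so the compound contains no oxygen.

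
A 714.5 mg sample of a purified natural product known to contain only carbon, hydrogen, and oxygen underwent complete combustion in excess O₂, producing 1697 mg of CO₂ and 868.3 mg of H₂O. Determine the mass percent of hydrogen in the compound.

mol C = 1.697 g CO₂ ÷ 44.009 g/mol = 0.038560 mol
mol H = 2 × 0.8683 g H₂O ÷ 18.015 g/mol = 0.096397 mol
mass O = 0.7145 − (0.46315 + 0.097169) = 0.15418 g → mol O = 0.15418 ÷ 15.999 = 0.0096371 mol
mass % H = 0.097169 g ÷ 0.7145 g × 100%

13.60%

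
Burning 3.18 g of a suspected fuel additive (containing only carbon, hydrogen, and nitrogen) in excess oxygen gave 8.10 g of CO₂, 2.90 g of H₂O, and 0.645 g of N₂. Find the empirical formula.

mol C = 8.10 g CO₂ ÷ 44.009 g/mol = 0.1841 mol
mol H = 2 × 2.90 g H₂O ÷ 18.015 g/mol = 0.3220 mol
mol N = 2 × 0.645 g N₂ ÷ 28.014 g/mol = 0.04605 mol
Divide by the smallest (0.04605 mol): C 3.997, H 6.992, N 1.000

C4H7N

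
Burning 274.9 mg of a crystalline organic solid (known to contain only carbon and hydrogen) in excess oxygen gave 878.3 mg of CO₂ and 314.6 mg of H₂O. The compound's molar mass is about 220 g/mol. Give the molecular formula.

mol C = 0.8783 g CO₂ ÷ 44.009 g/mol = 0.019957 mol
mol H = 2 × 0.3146 g H₂O ÷ 18.015 g/mol = 0.034926 mol
Divide by the smallest (0.019957 mol): C 1.000, H 1.750
Multiplying each by 4 gives whole numbers: C 4.00, H 7.00
Empirical formula: C4H7
Empirical-formula mass = 55.10 g/mol; 220 ÷ 55.10 ≈ 4, so the molecular formula is C16H28.

C16H28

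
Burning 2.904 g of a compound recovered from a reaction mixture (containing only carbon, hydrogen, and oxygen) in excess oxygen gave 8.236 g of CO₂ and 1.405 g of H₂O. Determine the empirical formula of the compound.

mol C = 8.236 g CO₂ ÷ 44.009 g/mol = 0.18714 mol
mol H = 2 × 1.405 g H₂O ÷ 18.015 g/mol = 0.15598 mol
mass O = 2.904 − (2.2478 + 0.15723) = 0.49899 g → mol O = 0.49899 ÷ 15.999 = 0.031189 mol
Divide by the smallest (0.031189 mol): C 6.000, H 5.001, O 1.000

C6H5O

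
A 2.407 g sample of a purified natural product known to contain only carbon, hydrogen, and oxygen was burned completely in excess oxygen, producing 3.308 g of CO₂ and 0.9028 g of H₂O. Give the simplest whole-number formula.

C6H8O7

mol C = 3.308 g CO₂ ÷ 44.009 g/mol = 0.075166 mol
mol H = 2 × 0.9028 g H₂O ÷ 18.015 g/mol = 0.10023 mol
mass O = 2.407 − (0.90282 + 0.10103) = 1.4031 g → mol O = 1.4031 ÷ 15.999 = 0.087702 mol
Divide by the smallest (0.075166 mol): C 1.000, H 1.333, O 1.167
Multiplying each by 6 gives whole numbers: C 6.00, H 8.00, O 7.00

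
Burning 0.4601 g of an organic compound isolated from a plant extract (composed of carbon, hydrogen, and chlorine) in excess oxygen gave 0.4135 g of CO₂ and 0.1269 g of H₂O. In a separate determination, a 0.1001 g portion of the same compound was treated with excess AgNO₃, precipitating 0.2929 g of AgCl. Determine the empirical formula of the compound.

C2H3Cl2

mol C = 0.4135 g CO₂ ÷ 44.009 g/mol = 0.0093958 mol
mol H = 2 × 0.1269 g H₂O ÷ 18.015 g/mol = 0.014088 mol
From the AgCl data: mol Cl per gram of compound = (0.2929 ÷ 143.318) ÷ 0.1001 = 0.020417 mol/g, so in the 0.4601 g combustion sample mol Cl = 0.0093937 mol
Divide by the smallest (0.0093937 mol): C 1.000, H 1.500, Cl 1.000
Multiplying each by 2 gives whole numbers: C 2.00, H 3.00, Cl 2.00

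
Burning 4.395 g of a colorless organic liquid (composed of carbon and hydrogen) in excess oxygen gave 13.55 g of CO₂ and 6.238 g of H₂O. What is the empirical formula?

C4H9

mol C = 13.55 g CO₂ ÷ 44.009 g/mol = 0.30789 mol
mol H = 2 × 6.238 g H₂O ÷ 18.015 g/mol = 0.69253 mol
Divide by the smallest (0.30789 mol): C 1.000, H 2.249
Multiplying each by 4 gives whole numbers: C 4.00, H 9.00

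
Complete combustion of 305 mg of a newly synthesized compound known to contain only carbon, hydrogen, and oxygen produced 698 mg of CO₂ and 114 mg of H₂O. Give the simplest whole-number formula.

mol C = 0.698 g CO₂ ÷ 44.009 g/mol = 0.01586 mol
mol H = 2 × 0.114 g H₂O ÷ 18.015 g/mol = 0.01266 mol
mass O = 0.305 − (0.1905 + 0.01276) = 0.1017 g → mol O = 0.1017 ÷ 15.999 = 0.006359 mol
Divide by the smallest (0.006359 mol): C 2.494, H 1.990, O 1.000
Multiplying each by 2 gives whole numbers: C 4.99, H 3.98, O 2.00

C5H4O2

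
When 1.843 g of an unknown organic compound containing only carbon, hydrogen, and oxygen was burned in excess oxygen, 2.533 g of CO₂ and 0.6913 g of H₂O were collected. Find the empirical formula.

mol C = 2.533 g CO₂ ÷ 44.009 g/mol = 0.057556 mol
mol H = 2 × 0.6913 g H₂O ÷ 18.015 g/mol = 0.076747 mol
mass O = 1.843 − (0.69131 + 0.077361) = 1.0743 g → mol O = 1.0743 ÷ 15.999 = 0.067150 mol
Divide by the smallest (0.057556 mol): C 1.000, H 1.333, O 1.167
Multiplying each by 6 gives whole numbers: C 6.00, H 8.00, O 7.00

C6H8O7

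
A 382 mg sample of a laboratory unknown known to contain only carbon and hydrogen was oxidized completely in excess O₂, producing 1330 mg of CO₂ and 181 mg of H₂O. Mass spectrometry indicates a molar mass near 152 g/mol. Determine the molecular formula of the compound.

C12H8

mol C = 1.33 g CO₂ ÷ 44.009 g/mol = 0.03022 mol
mol H = 2 × 0.181 g H₂O ÷ 18.015 g/mol = 0.02009 mol
Divide by the smallest (0.02009 mol): C 1.504, H 1.000
Multiplying each by 2 gives whole numbers: C 3.01, H 2.00
Empirical formula: C3H2
Empirical-formula mass = 38.05 g/mol; 152 ÷ 38.05 ≈ 4, so the molecular formula is C12H8.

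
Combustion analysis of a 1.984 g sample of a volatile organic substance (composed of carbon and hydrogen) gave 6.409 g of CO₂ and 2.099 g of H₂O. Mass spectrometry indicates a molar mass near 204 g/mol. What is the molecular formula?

C15H24

mol C = 6.409 g CO₂ ÷ 44.009 g/mol = 0.14563 mol
mol H = 2 × 2.099 g H₂O ÷ 18.015 g/mol = 0.23303 mol
Divide by the smallest (0.14563 mol): C 1.000, H 1.600
Multiplying each by 5 gives whole numbers: C 5.00, H 8.00
Empirical formula: C5H8
Empirical-formula mass = 68.12 g/mol; 204 ÷ 68.12 ≈ 3, so the molecular formula is C15H24.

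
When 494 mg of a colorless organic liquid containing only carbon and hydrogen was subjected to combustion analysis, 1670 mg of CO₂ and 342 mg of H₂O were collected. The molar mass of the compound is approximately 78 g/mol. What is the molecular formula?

C6H6

mol C = 1.67 g CO₂ ÷ 44.009 g/mol = 0.03795 mol
mol H = 2 × 0.342 g H₂O ÷ 18.015 g/mol = 0.03797 mol
Divide by the smallest (0.03795 mol): C 1.000, H 1.001
Empirical formula: CH
Empirical-formula mass = 13.02 g/mol; 78 ÷ 13.02 ≈ 6, so the molecular formula is C6H6.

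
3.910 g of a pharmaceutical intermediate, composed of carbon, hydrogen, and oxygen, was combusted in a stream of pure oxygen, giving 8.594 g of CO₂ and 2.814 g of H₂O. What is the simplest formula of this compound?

C5H8O2

mol C = 8.594 g CO₂ ÷ 44.009 g/mol = 0.19528 mol
mol H = 2 × 2.814 g H₂O ÷ 18.015 g/mol = 0.31241 mol
mass O = 3.910 − (2.3455 + 0.31491) = 1.2496 g → mol O = 1.2496 ÷ 15.999 = 0.078105 mol
Divide by the smallest (0.078105 mol): C 2.500, H 4.000, O 1.000
Multiplying each by 2 gives whole numbers: C 5.00, H 8.00, O 2.00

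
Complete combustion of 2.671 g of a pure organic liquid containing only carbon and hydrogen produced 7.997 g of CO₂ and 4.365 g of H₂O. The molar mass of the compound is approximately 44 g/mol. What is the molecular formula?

C3H8

mol C = 7.997 g CO₂ ÷ 44.009 g/mol = 0.18171 mol
mol H = 2 × 4.365 g H₂O ÷ 18.015 g/mol = 0.48460 mol
Divide by the smallest (0.18171 mol): C 1.000, H 2.667
Multiplying each by 3 gives whole numbers: C 3.00, H 8.00
Empirical formula: C3H8
Empirical-formula mass = 44.10 g/mol; 44 ÷ 44.10 ≈ 1, so the molecular formula is C3H8.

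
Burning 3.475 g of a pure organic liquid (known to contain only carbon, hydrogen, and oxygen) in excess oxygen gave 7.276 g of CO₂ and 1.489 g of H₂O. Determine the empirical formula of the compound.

mol C = 7.276 g CO₂ ÷ 44.009 g/mol = 0.16533 mol
mol H = 2 × 1.489 g H₂O ÷ 18.015 g/mol = 0.16531 mol
mass O = 3.475 − (1.9858 + 0.16663) = 1.3226 g → mol O = 1.3226 ÷ 15.999 = 0.082667 mol
Divide by the smallest (0.082667 mol): C 2.000, H 2.000, O 1.000

C2H2O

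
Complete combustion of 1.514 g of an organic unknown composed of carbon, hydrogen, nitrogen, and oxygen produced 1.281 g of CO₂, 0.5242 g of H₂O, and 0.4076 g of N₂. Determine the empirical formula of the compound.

mol C = 1.281 g CO₂ ÷ 44.009 g/mol = 0.029108 mol
mol H = 2 × 0.5242 g H₂O ÷ 18.015 g/mol = 0.058196 mol
mol N = 2 × 0.4076 g N₂ ÷ 28.014 g/mol = 0.029100 mol
mass O = 1.514 − (0.34961 + 0.058662 + 0.40760) = 0.69813 g → mol O = 0.69813 ÷ 15.999 = 0.043636 mol
Divide by the smallest (0.029100 mol): C 1.000, H 2.000, N 1.000, O 1.500
Multiplying each by 2 gives whole numbers: C 2.00, H 4.00, N 2.00, O 3.00

C2H4N2O3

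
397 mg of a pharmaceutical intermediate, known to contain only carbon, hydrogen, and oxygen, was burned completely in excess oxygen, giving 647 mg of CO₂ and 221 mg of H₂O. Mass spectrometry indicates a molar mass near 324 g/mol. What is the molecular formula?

C12H20O10

mol C = 0.647 g CO₂ ÷ 44.009 g/mol = 0.01470 mol
mol H = 2 × 0.221 g H₂O ÷ 18.015 g/mol = 0.02454 mol
mass O = 0.397 − (0.1766 + 0.02473) = 0.1957 g → mol O = 0.1957 ÷ 15.999 = 0.01223 mol
Divide by the smallest (0.01223 mol): C 1.202, H 2.006, O 1.000
Multiplying each by 5 gives whole numbers: C 6.01, H 10.03, O 5.00
Empirical formula: C6H10O5
Empirical-formula mass = 162.14 g/mol; 324 ÷ 162.14 ≈ 2, so the molecular formula is C12H20O10.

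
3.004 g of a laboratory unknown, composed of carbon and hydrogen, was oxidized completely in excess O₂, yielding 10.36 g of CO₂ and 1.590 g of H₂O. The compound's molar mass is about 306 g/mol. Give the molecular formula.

C24H18

mol C = 10.36 g CO₂ ÷ 44.009 g/mol = 0.23541 mol
mol H = 2 × 1.590 g H₂O ÷ 18.015 g/mol = 0.17652 mol
Divide by the smallest (0.17652 mol): C 1.334, H 1.000
Multiplying each by 3 gives whole numbers: C 4.00, H 3.00
Empirical formula: C4H3
Empirical-formula mass = 51.07 g/mol; 306 ÷ 51.07 ≈ 6, so the molecular formula is C24H18.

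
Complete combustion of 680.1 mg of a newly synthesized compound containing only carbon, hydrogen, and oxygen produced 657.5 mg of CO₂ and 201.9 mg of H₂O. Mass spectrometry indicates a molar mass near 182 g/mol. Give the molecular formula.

C4H6O8

mol C = 0.6575 g CO₂ ÷ 44.009 g/mol = 0.014940 mol
mol H = 2 × 0.2019 g H₂O ÷ 18.015 g/mol = 0.022415 mol
mass O = 0.6801 − (0.17945 + 0.022594) = 0.47806 g → mol O = 0.47806 ÷ 15.999 = 0.029881 mol
Divide by the smallest (0.014940 mol): C 1.000, H 1.500, O 2.000
Multiplying each by 2 gives whole numbers: C 2.00, H 3.00, O 4.00
Empirical formula: C2H3O4
Empirical-formula mass = 91.04 g/mol; 182 ÷ 91.04 ≈ 2, so the molecular formula is C4H6O8.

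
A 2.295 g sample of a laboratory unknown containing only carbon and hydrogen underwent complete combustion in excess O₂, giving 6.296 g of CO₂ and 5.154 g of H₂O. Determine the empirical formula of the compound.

CH4

mol C = 6.296 g CO₂ ÷ 44.009 g/mol = 0.14306 mol
mol H = 2 × 5.154 g H₂O ÷ 18.015 g/mol = 0.57219 mol
Divide by the smallest (0.14306 mol): C 1.000, H 4.000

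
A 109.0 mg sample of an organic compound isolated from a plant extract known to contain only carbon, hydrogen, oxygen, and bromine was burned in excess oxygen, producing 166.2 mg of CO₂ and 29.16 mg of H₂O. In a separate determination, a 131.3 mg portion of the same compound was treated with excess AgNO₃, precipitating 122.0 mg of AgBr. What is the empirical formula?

mol C = 0.1662 g CO₂ ÷ 44.009 g/mol = 0.0037765 mol
mol H = 2 × 0.02916 g H₂O ÷ 18.015 g/mol = 0.0032373 mol
From the AgBr data: mol Br per gram of compound = (0.1220 ÷ 187.772) ÷ 0.1313 = 0.0049484 mol/g, so in the 0.1090 g combustion sample mol Br = 0.00053937 mol
mass O = 0.1090 − (0.045360 + 0.0032632 + 0.043098) = 0.017279 g → mol O = 0.017279 ÷ 15.999 = 0.0010800 mol
Divide by the smallest (0.00053937 mol): C 7.002, H 6.002, Br 1.000, O 2.002

C7H6BrO2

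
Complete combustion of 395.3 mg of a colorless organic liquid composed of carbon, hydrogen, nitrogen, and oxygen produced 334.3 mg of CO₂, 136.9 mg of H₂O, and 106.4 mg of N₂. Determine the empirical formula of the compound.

C2H4N2O3

mol C = 0.3343 g CO₂ ÷ 44.009 g/mol = 0.0075962 mol
mol H = 2 × 0.1369 g H₂O ÷ 18.015 g/mol = 0.015198 mol
mol N = 2 × 0.1064 g N₂ ÷ 28.014 g/mol = 0.0075962 mol
mass O = 0.3953 − (0.091238 + 0.015320 + 0.10640) = 0.18234 g → mol O = 0.18234 ÷ 15.999 = 0.011397 mol
Divide by the smallest (0.0075962 mol): C 1.000, H 2.001, N 1.000, O 1.500
Multiplying each by 2 gives whole numbers: C 2.00, H 4.00, N 2.00, O 3.00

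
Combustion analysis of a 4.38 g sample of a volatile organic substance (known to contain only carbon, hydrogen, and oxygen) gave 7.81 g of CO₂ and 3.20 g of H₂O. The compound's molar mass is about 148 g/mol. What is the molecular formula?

C6H12O4

mol C = 7.81 g CO₂ ÷ 44.009 g/mol = 0.1775 mol
mol H = 2 × 3.20 g H₂O ÷ 18.015 g/mol = 0.3553 mol
mass O = 4.38 − (2.132 + 0.3581) = 1.890 g → mol O = 1.890 ÷ 15.999 = 0.1182 mol
Divide by the smallest (0.1182 mol): C 1.502, H 3.007, O 1.000
Multiplying each by 2 gives whole numbers: C 3.00, H 6.01, O 2.00
Empirical formula: C3H6O2
Empirical-formula mass = 74.08 g/mol; 148 ÷ 74.08 ≈ 2, so the molecular formula is C6H12O4.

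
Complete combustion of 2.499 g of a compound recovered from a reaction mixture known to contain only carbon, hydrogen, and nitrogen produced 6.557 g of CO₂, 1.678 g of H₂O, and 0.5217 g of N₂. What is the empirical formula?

mol C = 6.557 g CO₂ ÷ 44.009 g/mol = 0.14899 mol
mol H = 2 × 1.678 g H₂O ÷ 18.015 g/mol = 0.18629 mol
mol N = 2 × 0.5217 g N₂ ÷ 28.014 g/mol = 0.037246 mol
Divide by the smallest (0.037246 mol): C 4.000, H 5.002, N 1.000

C4H5N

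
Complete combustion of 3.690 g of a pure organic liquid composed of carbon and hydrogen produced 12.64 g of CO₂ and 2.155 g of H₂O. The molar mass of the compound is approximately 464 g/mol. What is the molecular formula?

mol C = 12.64 g CO₂ ÷ 44.009 g/mol = 0.28721 mol
mol H = 2 × 2.155 g H₂O ÷ 18.015 g/mol = 0.23925 mol
Divide by the smallest (0.23925 mol): C 1.201, H 1.000
Multiplying each by 5 gives whole numbers: C 6.00, H 5.00
Empirical formula: C6H5
Empirical-formula mass = 77.11 g/mol; 464 ÷ 77.11 ≈ 6, so the molecular formula is C36H30.

C36H30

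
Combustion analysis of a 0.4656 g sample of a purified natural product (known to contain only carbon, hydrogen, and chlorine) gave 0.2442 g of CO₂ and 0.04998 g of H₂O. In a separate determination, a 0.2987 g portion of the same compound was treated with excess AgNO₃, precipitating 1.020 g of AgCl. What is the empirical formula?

mol C = 0.2442 g CO₂ ÷ 44.009 g/mol = 0.0055489 mol
mol H = 2 × 0.04998 g H₂O ÷ 18.015 g/mol = 0.0055487 mol
From the AgCl data: mol Cl per gram of compound = (1.020 ÷ 143.318) ÷ 0.2987 = 0.023827 mol/g, so in the 0.4656 g combustion sample mol Cl = 0.011094 mol
Divide by the smallest (0.0055487 mol): C 1.000, H 1.000, Cl 1.999

CHCl2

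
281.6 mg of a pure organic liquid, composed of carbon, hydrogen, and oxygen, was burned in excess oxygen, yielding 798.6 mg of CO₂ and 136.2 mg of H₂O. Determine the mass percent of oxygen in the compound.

17.19%

mol C = 0.7986 g CO₂ ÷ 44.009 g/mol = 0.018146 mol
mol H = 2 × 0.1362 g H₂O ÷ 18.015 g/mol = 0.015121 mol
mass O = 0.2816 − (0.21796 + 0.015242) = 0.048403 g → mol O = 0.048403 ÷ 15.999 = 0.0030254 mol
mass % O = 0.048403 g ÷ 0.2816 g × 100%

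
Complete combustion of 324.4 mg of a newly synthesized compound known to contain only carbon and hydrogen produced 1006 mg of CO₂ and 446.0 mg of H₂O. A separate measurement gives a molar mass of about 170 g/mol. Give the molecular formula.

mol C = 1.006 g CO₂ ÷ 44.009 g/mol = 0.022859 mol
mol H = 2 × 0.4460 g H₂O ÷ 18.015 g/mol = 0.049514 mol
Divide by the smallest (0.022859 mol): C 1.000, H 2.166
Multiplying each by 6 gives whole numbers: C 6.00, H 13.00
Empirical formula: C6H13
Empirical-formula mass = 85.17 g/mol; 170 ÷ 85.17 ≈ 2, so the molecular formula is C12H26.

C12H26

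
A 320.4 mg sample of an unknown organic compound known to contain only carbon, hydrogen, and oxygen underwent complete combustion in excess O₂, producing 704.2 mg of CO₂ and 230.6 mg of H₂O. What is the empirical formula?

C5H8O2

mol C = 0.7042 g CO₂ ÷ 44.009 g/mol = 0.016001 mol
mol H = 2 × 0.2306 g H₂O ÷ 18.015 g/mol = 0.025601 mol
mass O = 0.3204 − (0.19219 + 0.025806) = 0.10240 g → mol O = 0.10240 ÷ 15.999 = 0.0064006 mol
Divide by the smallest (0.0064006 mol): C 2.500, H 4.000, O 1.000
Multiplying each by 2 gives whole numbers: C 5.00, H 8.00, O 2.00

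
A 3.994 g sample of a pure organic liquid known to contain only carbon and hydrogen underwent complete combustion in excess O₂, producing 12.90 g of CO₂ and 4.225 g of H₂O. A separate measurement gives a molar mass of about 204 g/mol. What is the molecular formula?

C15H24

mol C = 12.90 g CO₂ ÷ 44.009 g/mol = 0.29312 mol
mol H = 2 × 4.225 g H₂O ÷ 18.015 g/mol = 0.46905 mol
Divide by the smallest (0.29312 mol): C 1.000, H 1.600
Multiplying each by 5 gives whole numbers: C 5.00, H 8.00
Empirical formula: C5H8
Empirical-formula mass = 68.12 g/mol; 204 ÷ 68.12 ≈ 3, so the molecular formula is C15H24.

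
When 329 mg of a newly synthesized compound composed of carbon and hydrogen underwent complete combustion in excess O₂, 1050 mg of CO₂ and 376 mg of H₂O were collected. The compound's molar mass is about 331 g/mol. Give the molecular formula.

mol C = 1.05 g CO₂ ÷ 44.009 g/mol = 0.02386 mol
mol H = 2 × 0.376 g H₂O ÷ 18.015 g/mol = 0.04174 mol
Divide by the smallest (0.02386 mol): C 1.000, H 1.750
Multiplying each by 4 gives whole numbers: C 4.00, H 7.00
Empirical formula: C4H7
Empirical-formula mass = 55.10 g/mol; 331 ÷ 55.10 ≈ 6, so the molecular formula is C24H42.

C24H42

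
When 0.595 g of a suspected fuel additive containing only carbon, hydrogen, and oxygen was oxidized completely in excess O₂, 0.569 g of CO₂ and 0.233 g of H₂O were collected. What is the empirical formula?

CH2O2

mol C = 0.569 g CO₂ ÷ 44.009 g/mol = 0.01293 mol
mol H = 2 × 0.233 g H₂O ÷ 18.015 g/mol = 0.02587 mol
mass O = 0.595 − (0.1553 + 0.02607) = 0.4136 g → mol O = 0.4136 ÷ 15.999 = 0.02585 mol
Divide by the smallest (0.01293 mol): C 1.000, H 2.001, O 2.000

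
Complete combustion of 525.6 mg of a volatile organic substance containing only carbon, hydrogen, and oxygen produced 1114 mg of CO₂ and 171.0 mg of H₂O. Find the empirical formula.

mol C = 1.114 g CO₂ ÷ 44.009 g/mol = 0.025313 mol
mol H = 2 × 0.1710 g H₂O ÷ 18.015 g/mol = 0.018984 mol
mass O = 0.5256 − (0.30403 + 0.019136) = 0.20243 g → mol O = 0.20243 ÷ 15.999 = 0.012653 mol
Divide by the smallest (0.012653 mol): C 2.001, H 1.500, O 1.000
Multiplying each by 2 gives whole numbers: C 4.00, H 3.00, O 2.00

C4H3O2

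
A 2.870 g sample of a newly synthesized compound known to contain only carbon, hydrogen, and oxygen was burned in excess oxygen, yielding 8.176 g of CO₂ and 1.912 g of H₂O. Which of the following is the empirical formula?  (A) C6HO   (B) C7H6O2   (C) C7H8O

(C) C7H8O

mol C = 8.176 g CO₂ ÷ 44.009 g/mol = 0.18578 mol
mol H = 2 × 1.912 g H₂O ÷ 18.015 g/mol = 0.21227 mol
mass O = 2.870 − (2.2314 + 0.21397) = 0.42463 g → mol O = 0.42463 ÷ 15.999 = 0.026541 mol
Divide by the smallest (0.026541 mol): C 7.000, H 7.998, O 1.000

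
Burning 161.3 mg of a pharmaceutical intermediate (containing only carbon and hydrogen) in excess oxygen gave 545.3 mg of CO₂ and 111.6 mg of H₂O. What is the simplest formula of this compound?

mol C = 0.5453 g CO₂ ÷ 44.009 g/mol = 0.012391 mol
mol H = 2 × 0.1116 g H₂O ÷ 18.015 g/mol = 0.012390 mol
Divide by the smallest (0.012390 mol): C 1.000, H 1.000

CH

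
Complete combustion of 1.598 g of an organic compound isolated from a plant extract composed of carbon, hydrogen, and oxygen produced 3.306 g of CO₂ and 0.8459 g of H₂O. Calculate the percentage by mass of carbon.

mol C = 3.306 g CO₂ ÷ 44.009 g/mol = 0.075121 mol
mol H = 2 × 0.8459 g H₂O ÷ 18.015 g/mol = 0.093911 mol
mass O = 1.598 − (0.90228 + 0.094662) = 0.60106 g → mol O = 0.60106 ÷ 15.999 = 0.037569 mol
mass % C = 0.90228 g ÷ 1.598 g × 100%

56.46%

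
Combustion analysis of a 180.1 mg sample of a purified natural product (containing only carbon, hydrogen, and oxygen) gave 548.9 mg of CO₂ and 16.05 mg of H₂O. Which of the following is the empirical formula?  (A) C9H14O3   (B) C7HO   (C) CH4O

mol C = 0.5489 g CO₂ ÷ 44.009 g/mol = 0.012472 mol
mol H = 2 × 0.01605 g H₂O ÷ 18.015 g/mol = 0.0017818 mol
mass O = 0.1801 − (0.14981 + 0.0017961) = 0.028497 g → mol O = 0.028497 ÷ 15.999 = 0.0017812 mol
Divide by the smallest (0.0017812 mol): C 7.002, H 1.000, O 1.000

(B) C7HO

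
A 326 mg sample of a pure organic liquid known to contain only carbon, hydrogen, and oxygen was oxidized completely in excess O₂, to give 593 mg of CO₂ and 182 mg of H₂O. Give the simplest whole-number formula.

C6H9O4

mol C = 0.593 g CO₂ ÷ 44.009 g/mol = 0.01347 mol
mol H = 2 × 0.182 g H₂O ÷ 18.015 g/mol = 0.02021 mol
mass O = 0.326 − (0.1618 + 0.02037) = 0.1438 g → mol O = 0.1438 ÷ 15.999 = 0.008987 mol
Divide by the smallest (0.008987 mol): C 1.499, H 2.248, O 1.000
Multiplying each by 4 gives whole numbers: C 6.00, H 8.99, O 4.00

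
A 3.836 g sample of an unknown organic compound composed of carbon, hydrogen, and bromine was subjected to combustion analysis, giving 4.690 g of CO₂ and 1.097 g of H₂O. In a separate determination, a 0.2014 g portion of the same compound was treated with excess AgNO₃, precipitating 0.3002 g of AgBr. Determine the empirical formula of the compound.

C7H8Br2

mol C = 4.690 g CO₂ ÷ 44.009 g/mol = 0.10657 mol
mol H = 2 × 1.097 g H₂O ÷ 18.015 g/mol = 0.12179 mol
From the AgBr data: mol Br per gram of compound = (0.3002 ÷ 187.772) ÷ 0.2014 = 0.0079382 mol/g, so in the 3.836 g combustion sample mol Br = 0.030451 mol
Divide by the smallest (0.030451 mol): C 3.500, H 3.999, Br 1.000
Multiplying each by 2 gives whole numbers: C 7.00, H 8.00, Br 2.00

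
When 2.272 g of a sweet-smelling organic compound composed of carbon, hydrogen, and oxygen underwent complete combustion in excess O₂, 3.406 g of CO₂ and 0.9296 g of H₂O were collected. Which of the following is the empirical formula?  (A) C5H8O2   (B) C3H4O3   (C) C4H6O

mol C = 3.406 g CO₂ ÷ 44.009 g/mol = 0.077393 mol
mol H = 2 × 0.9296 g H₂O ÷ 18.015 g/mol = 0.10320 mol
mass O = 2.272 − (0.92957 + 0.10403) = 1.2384 g → mol O = 1.2384 ÷ 15.999 = 0.077405 mol
Divide by the smallest (0.077393 mol): C 1.000, H 1.333, O 1.000
Multiplying each by 3 gives whole numbers: C 3.00, H 4.00, O 3.00

(B) C3H4O3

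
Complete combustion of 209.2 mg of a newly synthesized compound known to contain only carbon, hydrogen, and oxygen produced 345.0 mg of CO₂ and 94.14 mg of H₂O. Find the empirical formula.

C6H8O5

mol C = 0.3450 g CO₂ ÷ 44.009 g/mol = 0.0078393 mol
mol H = 2 × 0.09414 g H₂O ÷ 18.015 g/mol = 0.010451 mol
mass O = 0.2092 − (0.094158 + 0.010535) = 0.10451 g → mol O = 0.10451 ÷ 15.999 = 0.0065321 mol
Divide by the smallest (0.0065321 mol): C 1.200, H 1.600, O 1.000
Multiplying each by 5 gives whole numbers: C 6.00, H 8.00, O 5.00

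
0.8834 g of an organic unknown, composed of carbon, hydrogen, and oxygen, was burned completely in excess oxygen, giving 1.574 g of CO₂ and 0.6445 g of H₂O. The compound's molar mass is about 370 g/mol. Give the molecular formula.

mol C = 1.574 g CO₂ ÷ 44.009 g/mol = 0.035765 mol
mol H = 2 × 0.6445 g H₂O ÷ 18.015 g/mol = 0.071551 mol
mass O = 0.8834 − (0.42958 + 0.072124) = 0.38170 g → mol O = 0.38170 ÷ 15.999 = 0.023858 mol
Divide by the smallest (0.023858 mol): C 1.499, H 2.999, O 1.000
Multiplying each by 2 gives whole numbers: C 3.00, H 6.00, O 2.00
Empirical formula: C3H6O2
Empirical-formula mass = 74.08 g/mol; 370 ÷ 74.08 ≈ 5, so the molecular formula is C15H30O10.

C15H30O10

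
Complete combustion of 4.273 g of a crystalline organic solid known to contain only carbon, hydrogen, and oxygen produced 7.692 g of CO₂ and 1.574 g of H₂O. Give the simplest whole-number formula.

C7H7O5

mol C = 7.692 g CO₂ ÷ 44.009 g/mol = 0.17478 mol
mol H = 2 × 1.574 g H₂O ÷ 18.015 g/mol = 0.17474 mol
mass O = 4.273 − (2.0993 + 0.17614) = 1.9975 g → mol O = 1.9975 ÷ 15.999 = 0.12485 mol
Divide by the smallest (0.12485 mol): C 1.400, H 1.400, O 1.000
Multiplying each by 5 gives whole numbers: C 7.00, H 7.00, O 5.00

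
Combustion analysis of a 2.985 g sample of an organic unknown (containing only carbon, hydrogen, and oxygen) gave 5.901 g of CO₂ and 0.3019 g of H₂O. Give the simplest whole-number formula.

C8H2O5

mol C = 5.901 g CO₂ ÷ 44.009 g/mol = 0.13409 mol
mol H = 2 × 0.3019 g H₂O ÷ 18.015 g/mol = 0.033517 mol
mass O = 2.985 − (1.6105 + 0.033785) = 1.3407 g → mol O = 1.3407 ÷ 15.999 = 0.083799 mol
Divide by the smallest (0.033517 mol): C 4.001, H 1.000, O 2.500
Multiplying each by 2 gives whole numbers: C 8.00, H 2.00, O 5.00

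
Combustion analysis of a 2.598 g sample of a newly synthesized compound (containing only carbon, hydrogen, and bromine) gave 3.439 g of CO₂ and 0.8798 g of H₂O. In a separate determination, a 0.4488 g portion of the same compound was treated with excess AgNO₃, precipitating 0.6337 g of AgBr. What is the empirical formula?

mol C = 3.439 g CO₂ ÷ 44.009 g/mol = 0.078143 mol
mol H = 2 × 0.8798 g H₂O ÷ 18.015 g/mol = 0.097674 mol
From the AgBr data: mol Br per gram of compound = (0.6337 ÷ 187.772) ÷ 0.4488 = 0.0075197 mol/g, so in the 2.598 g combustion sample mol Br = 0.019536 mol
Divide by the smallest (0.019536 mol): C 4.000, H 5.000, Br 1.000

C4H5Br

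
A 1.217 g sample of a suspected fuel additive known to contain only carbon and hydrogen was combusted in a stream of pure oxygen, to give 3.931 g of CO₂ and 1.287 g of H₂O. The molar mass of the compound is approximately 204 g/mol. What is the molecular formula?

C15H24

mol C = 3.931 g CO₂ ÷ 44.009 g/mol = 0.089323 mol
mol H = 2 × 1.287 g H₂O ÷ 18.015 g/mol = 0.14288 mol
Divide by the smallest (0.089323 mol): C 1.000, H 1.600
Multiplying each by 5 gives whole numbers: C 5.00, H 8.00
Empirical formula: C5H8
Empirical-formula mass = 68.12 g/mol; 204 ÷ 68.12 ≈ 3, so the molecular formula is C15H24.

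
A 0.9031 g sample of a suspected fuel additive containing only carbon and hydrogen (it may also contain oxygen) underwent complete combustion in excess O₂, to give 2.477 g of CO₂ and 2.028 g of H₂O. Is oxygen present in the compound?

no

mol C = 2.477 g CO₂ ÷ 44.009 g/mol = 0.056284 mol
mol H = 2 × 2.028 g H₂O ÷ 18.015 g/mol = 0.22515 mol
C and H together account for 0.90297 g — essentially the entire 0.9031 g sample — so the compound contains no oxygen.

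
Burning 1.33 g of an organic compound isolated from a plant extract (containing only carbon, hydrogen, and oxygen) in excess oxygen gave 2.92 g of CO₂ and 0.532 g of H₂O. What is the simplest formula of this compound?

C9H8O4

mol C = 2.92 g CO₂ ÷ 44.009 g/mol = 0.06635 mol
mol H = 2 × 0.532 g H₂O ÷ 18.015 g/mol = 0.05906 mol
mass O = 1.33 − (0.7969 + 0.05953) = 0.4735 g → mol O = 0.4735 ÷ 15.999 = 0.02960 mol
Divide by the smallest (0.02960 mol): C 2.242, H 1.995, O 1.000
Multiplying each by 4 gives whole numbers: C 8.97, H 7.98, O 4.00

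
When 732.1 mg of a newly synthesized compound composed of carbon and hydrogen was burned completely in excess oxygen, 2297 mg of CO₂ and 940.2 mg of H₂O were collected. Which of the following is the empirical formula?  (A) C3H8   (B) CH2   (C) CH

mol C = 2.297 g CO₂ ÷ 44.009 g/mol = 0.052194 mol
mol H = 2 × 0.9402 g H₂O ÷ 18.015 g/mol = 0.10438 mol
Divide by the smallest (0.052194 mol): C 1.000, H 2.000

(B) CH2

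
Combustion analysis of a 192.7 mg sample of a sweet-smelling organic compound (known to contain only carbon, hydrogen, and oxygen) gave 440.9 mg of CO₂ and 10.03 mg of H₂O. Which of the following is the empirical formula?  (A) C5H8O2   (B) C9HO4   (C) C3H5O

(B) C9HO4

mol C = 0.4409 g CO₂ ÷ 44.009 g/mol = 0.010018 mol
mol H = 2 × 0.01003 g H₂O ÷ 18.015 g/mol = 0.0011135 mol
mass O = 0.1927 − (0.12033 + 0.0011224) = 0.071247 g → mol O = 0.071247 ÷ 15.999 = 0.0044532 mol
Divide by the smallest (0.0011135 mol): C 8.997, H 1.000, O 3.999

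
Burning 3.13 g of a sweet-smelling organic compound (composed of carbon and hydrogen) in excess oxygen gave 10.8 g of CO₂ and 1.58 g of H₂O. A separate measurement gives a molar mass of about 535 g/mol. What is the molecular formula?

C42H30

mol C = 10.8 g CO₂ ÷ 44.009 g/mol = 0.2454 mol
mol H = 2 × 1.58 g H₂O ÷ 18.015 g/mol = 0.1754 mol
Divide by the smallest (0.1754 mol): C 1.399, H 1.000
Multiplying each by 5 gives whole numbers: C 7.00, H 5.00
Empirical formula: C7H5
Empirical-formula mass = 89.12 g/mol; 535 ÷ 89.12 ≈ 6, so the molecular formula is C42H30.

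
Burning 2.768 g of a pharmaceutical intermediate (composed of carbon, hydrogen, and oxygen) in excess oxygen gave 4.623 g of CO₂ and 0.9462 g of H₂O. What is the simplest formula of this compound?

C6H6O5

mol C = 4.623 g CO₂ ÷ 44.009 g/mol = 0.10505 mol
mol H = 2 × 0.9462 g H₂O ÷ 18.015 g/mol = 0.10505 mol
mass O = 2.768 − (1.2617 + 0.10589) = 1.4004 g → mol O = 1.4004 ÷ 15.999 = 0.087530 mol
Divide by the smallest (0.087530 mol): C 1.200, H 1.200, O 1.000
Multiplying each by 5 gives whole numbers: C 6.00, H 6.00, O 5.00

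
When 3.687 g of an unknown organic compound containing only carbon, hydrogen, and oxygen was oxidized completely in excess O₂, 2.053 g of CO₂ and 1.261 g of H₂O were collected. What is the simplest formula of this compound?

CH3O4

mol C = 2.053 g CO₂ ÷ 44.009 g/mol = 0.046650 mol
mol H = 2 × 1.261 g H₂O ÷ 18.015 g/mol = 0.13999 mol
mass O = 3.687 − (0.56031 + 0.14111) = 2.9856 g → mol O = 2.9856 ÷ 15.999 = 0.18661 mol
Divide by the smallest (0.046650 mol): C 1.000, H 3.001, O 4.000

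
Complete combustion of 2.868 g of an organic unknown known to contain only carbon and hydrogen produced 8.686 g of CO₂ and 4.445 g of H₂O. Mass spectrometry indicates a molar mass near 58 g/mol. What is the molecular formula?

mol C = 8.686 g CO₂ ÷ 44.009 g/mol = 0.19737 mol
mol H = 2 × 4.445 g H₂O ÷ 18.015 g/mol = 0.49348 mol
Divide by the smallest (0.19737 mol): C 1.000, H 2.500
Multiplying each by 2 gives whole numbers: C 2.00, H 5.00
Empirical formula: C2H5
Empirical-formula mass = 29.06 g/mol; 58 ÷ 29.06 ≈ 2, so the molecular formula is C4H10.

C4H10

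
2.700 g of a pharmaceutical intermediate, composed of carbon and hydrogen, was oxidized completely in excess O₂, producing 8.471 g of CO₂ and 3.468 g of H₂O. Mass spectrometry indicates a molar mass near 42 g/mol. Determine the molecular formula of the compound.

mol C = 8.471 g CO₂ ÷ 44.009 g/mol = 0.19248 mol
mol H = 2 × 3.468 g H₂O ÷ 18.015 g/mol = 0.38501 mol
Divide by the smallest (0.19248 mol): C 1.000, H 2.000
Empirical formula: CH2
Empirical-formula mass = 14.03 g/mol; 42 ÷ 14.03 ≈ 3, so the molecular formula is C3H6.

C3H6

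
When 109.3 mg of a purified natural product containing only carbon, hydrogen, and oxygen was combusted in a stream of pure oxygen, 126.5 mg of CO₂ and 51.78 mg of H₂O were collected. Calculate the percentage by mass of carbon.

31.59%

mol C = 0.1265 g CO₂ ÷ 44.009 g/mol = 0.0028744 mol
mol H = 2 × 0.05178 g H₂O ÷ 18.015 g/mol = 0.0057485 mol
mass O = 0.1093 − (0.034525 + 0.0057945) = 0.068981 g → mol O = 0.068981 ÷ 15.999 = 0.0043116 mol
mass % C = 0.034525 g ÷ 0.1093 g × 100%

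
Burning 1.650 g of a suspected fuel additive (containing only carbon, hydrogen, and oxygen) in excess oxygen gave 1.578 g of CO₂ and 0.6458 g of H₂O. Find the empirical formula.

CH2O2

mol C = 1.578 g CO₂ ÷ 44.009 g/mol = 0.035856 mol
mol H = 2 × 0.6458 g H₂O ÷ 18.015 g/mol = 0.071696 mol
mass O = 1.650 − (0.43067 + 0.072269) = 1.1471 g → mol O = 1.1471 ÷ 15.999 = 0.071696 mol
Divide by the smallest (0.035856 mol): C 1.000, H 2.000, O 2.000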